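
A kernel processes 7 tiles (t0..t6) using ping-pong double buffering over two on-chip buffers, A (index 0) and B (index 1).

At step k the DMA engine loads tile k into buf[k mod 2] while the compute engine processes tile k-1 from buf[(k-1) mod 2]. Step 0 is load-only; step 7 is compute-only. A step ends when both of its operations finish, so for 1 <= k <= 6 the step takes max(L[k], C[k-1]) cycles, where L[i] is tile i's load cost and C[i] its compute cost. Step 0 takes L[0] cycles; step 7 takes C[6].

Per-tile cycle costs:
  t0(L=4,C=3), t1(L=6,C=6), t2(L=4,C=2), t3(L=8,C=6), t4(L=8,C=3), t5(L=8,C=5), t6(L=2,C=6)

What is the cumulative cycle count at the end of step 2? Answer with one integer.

end_cycle[2] = 16

step 0: L[0]=4 → dur=4, Σ=4 | A=load:t0 B=idle [load-only]
step 1: L[1]=6 C[0]=3 → dur=6, Σ=10 | A=compute:t0 B=load:t1 [load-bound]
step 2: L[2]=4 C[1]=6 → dur=6, Σ=16 | A=load:t2 B=compute:t1 [compute-bound]
step 3: L[3]=8 C[2]=2 → dur=8, Σ=24 | A=compute:t2 B=load:t3 [load-bound]
step 4: L[4]=8 C[3]=6 → dur=8, Σ=32 | A=load:t4 B=compute:t3 [load-bound]
step 5: L[5]=8 C[4]=3 → dur=8, Σ=40 | A=compute:t4 B=load:t5 [load-bound]
step 6: L[6]=2 C[5]=5 → dur=5, Σ=45 | A=load:t6 B=compute:t5 [compute-bound]
step 7: C[6]=6 → dur=6, Σ=51 | A=compute:t6 B=idle [compute-only]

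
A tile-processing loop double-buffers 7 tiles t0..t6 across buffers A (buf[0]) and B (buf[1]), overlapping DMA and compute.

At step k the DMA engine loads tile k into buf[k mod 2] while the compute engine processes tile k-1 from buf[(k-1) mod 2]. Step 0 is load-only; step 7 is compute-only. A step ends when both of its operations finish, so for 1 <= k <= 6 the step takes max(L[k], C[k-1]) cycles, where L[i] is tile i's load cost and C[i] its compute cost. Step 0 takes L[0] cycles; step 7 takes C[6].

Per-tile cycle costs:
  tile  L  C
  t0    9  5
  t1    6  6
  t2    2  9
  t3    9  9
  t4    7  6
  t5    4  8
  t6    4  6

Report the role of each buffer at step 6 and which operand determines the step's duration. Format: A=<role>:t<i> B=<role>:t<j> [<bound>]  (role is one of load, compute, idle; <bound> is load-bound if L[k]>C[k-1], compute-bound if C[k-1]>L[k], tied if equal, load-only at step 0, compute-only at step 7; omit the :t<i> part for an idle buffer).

step 6: A=load:t6 B=compute:t5 [compute-bound]

k=0 load=t0/9c comp=- wait=9 total=9
k=1 load=t1/6c comp=t0/5c wait=6 total=15
k=2 load=t2/2c comp=t1/6c wait=6 total=21
k=3 load=t3/9c comp=t2/9c wait=9 total=30
k=4 load=t4/7c comp=t3/9c wait=9 total=39
k=5 load=t5/4c comp=t4/6c wait=6 total=45
k=6 load=t6/4c comp=t5/8c wait=8 total=53
k=7 load=- comp=t6/6c wait=6 total=59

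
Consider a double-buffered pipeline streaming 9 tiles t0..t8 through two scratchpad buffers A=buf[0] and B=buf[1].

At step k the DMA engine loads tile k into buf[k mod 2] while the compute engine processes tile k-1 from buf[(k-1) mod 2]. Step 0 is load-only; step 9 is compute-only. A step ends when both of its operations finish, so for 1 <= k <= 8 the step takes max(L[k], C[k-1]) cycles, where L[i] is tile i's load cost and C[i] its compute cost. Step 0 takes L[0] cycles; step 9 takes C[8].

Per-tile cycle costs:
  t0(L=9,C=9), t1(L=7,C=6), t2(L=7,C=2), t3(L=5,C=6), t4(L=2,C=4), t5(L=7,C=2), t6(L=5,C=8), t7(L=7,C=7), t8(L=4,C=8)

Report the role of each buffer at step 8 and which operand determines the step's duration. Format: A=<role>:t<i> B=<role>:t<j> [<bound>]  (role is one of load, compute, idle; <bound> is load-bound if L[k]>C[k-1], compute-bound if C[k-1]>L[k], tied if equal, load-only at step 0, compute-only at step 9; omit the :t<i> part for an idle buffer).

step 8: A=load:t8 B=compute:t7 [compute-bound]

  0. 9=9c; end=9; A:t0 B:-
  1. max(7,9)=9c; end=18; A:t0 B:t1
  2. max(7,6)=7c; end=25; A:t2 B:t1
  3. max(5,2)=5c; end=30; A:t2 B:t3
  4. max(2,6)=6c; end=36; A:t4 B:t3
  5. max(7,4)=7c; end=43; A:t4 B:t5
  6. max(5,2)=5c; end=48; A:t6 B:t5
  7. max(7,8)=8c; end=56; A:t6 B:t7
  8. max(4,7)=7c; end=63; A:t8 B:t7
  9. 8=8c; end=71; A:t8 B:t7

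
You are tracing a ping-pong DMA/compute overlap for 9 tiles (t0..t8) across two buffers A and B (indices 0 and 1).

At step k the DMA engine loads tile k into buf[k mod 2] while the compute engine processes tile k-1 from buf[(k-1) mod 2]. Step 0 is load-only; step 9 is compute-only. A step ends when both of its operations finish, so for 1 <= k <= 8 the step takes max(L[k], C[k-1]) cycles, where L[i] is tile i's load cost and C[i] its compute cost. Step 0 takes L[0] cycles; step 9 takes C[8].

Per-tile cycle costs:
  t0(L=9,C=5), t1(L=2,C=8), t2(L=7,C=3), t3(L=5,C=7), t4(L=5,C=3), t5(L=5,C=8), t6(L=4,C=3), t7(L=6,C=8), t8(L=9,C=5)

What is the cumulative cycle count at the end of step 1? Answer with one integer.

end_cycle[1] = 14

step 0: L[0]=9 → dur=9, Σ=9 | A=load:t0 B=idle [load-only]
step 1: L[1]=2 C[0]=5 → dur=5, Σ=14 | A=compute:t0 B=load:t1 [compute-bound]
step 2: L[2]=7 C[1]=8 → dur=8, Σ=22 | A=load:t2 B=compute:t1 [compute-bound]
step 3: L[3]=5 C[2]=3 → dur=5, Σ=27 | A=compute:t2 B=load:t3 [load-bound]
step 4: L[4]=5 C[3]=7 → dur=7, Σ=34 | A=load:t4 B=compute:t3 [compute-bound]
step 5: L[5]=5 C[4]=3 → dur=5, Σ=39 | A=compute:t4 B=load:t5 [load-bound]
step 6: L[6]=4 C[5]=8 → dur=8, Σ=47 | A=load:t6 B=compute:t5 [compute-bound]
step 7: L[7]=6 C[6]=3 → dur=6, Σ=53 | A=compute:t6 B=load:t7 [load-bound]
step 8: L[8]=9 C[7]=8 → dur=9, Σ=62 | A=load:t8 B=compute:t7 [load-bound]
step 9: C[8]=5 → dur=5, Σ=67 | A=compute:t8 B=idle [compute-only]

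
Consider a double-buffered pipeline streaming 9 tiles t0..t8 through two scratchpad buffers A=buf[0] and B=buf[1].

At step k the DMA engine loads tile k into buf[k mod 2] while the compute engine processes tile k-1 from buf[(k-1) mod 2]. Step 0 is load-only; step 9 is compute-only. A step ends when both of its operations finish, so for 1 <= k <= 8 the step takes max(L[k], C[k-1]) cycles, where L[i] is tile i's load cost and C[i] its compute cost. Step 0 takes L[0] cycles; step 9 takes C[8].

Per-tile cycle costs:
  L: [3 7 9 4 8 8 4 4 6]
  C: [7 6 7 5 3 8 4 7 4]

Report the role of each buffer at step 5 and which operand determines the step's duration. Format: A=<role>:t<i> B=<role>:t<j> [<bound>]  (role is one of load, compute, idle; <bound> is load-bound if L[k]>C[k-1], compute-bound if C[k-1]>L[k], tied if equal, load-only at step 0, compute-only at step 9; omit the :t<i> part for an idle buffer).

step 5: A=compute:t4 B=load:t5 [load-bound]

k=0 load=t0/3c comp=- wait=3 total=3
k=1 load=t1/7c comp=t0/7c wait=7 total=10
k=2 load=t2/9c comp=t1/6c wait=9 total=19
k=3 load=t3/4c comp=t2/7c wait=7 total=26
k=4 load=t4/8c comp=t3/5c wait=8 total=34
k=5 load=t5/8c comp=t4/3c wait=8 total=42
k=6 load=t6/4c comp=t5/8c wait=8 total=50
k=7 load=t7/4c comp=t6/4c wait=4 total=54
k=8 load=t8/6c comp=t7/7c wait=7 total=61
k=9 load=- comp=t8/4c wait=4 total=65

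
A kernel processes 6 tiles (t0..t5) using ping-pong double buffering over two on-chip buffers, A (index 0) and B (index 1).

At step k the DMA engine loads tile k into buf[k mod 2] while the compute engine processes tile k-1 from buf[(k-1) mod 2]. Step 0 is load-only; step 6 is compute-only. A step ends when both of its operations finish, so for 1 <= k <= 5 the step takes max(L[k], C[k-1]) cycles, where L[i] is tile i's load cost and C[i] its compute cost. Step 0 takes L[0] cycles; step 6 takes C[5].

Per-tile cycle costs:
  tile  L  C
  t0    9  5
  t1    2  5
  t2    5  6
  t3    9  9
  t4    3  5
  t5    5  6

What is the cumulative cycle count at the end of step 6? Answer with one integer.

end_cycle[6] = 48

k=0 load=t0/9c comp=- wait=9 total=9
k=1 load=t1/2c comp=t0/5c wait=5 total=14
k=2 load=t2/5c comp=t1/5c wait=5 total=19
k=3 load=t3/9c comp=t2/6c wait=9 total=28
k=4 load=t4/3c comp=t3/9c wait=9 total=37
k=5 load=t5/5c comp=t4/5c wait=5 total=42
k=6 load=- comp=t5/6c wait=6 total=48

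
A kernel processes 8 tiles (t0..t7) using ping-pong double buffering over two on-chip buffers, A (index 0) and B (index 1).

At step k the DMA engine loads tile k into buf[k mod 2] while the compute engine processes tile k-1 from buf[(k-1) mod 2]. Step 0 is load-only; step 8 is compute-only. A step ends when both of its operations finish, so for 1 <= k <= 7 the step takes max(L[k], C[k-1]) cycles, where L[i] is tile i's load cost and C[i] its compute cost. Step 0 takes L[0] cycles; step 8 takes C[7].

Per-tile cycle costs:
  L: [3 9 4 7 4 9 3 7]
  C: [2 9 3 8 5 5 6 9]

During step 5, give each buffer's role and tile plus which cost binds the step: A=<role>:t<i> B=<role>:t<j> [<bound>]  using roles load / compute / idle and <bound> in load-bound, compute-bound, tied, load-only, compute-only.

step 5: A=compute:t4 B=load:t5 [load-bound]

step 0: L[0]=3 → dur=3, Σ=3 | A=load:t0 B=idle [load-only]
step 1: L[1]=9 C[0]=2 → dur=9, Σ=12 | A=compute:t0 B=load:t1 [load-bound]
step 2: L[2]=4 C[1]=9 → dur=9, Σ=21 | A=load:t2 B=compute:t1 [compute-bound]
step 3: L[3]=7 C[2]=3 → dur=7, Σ=28 | A=compute:t2 B=load:t3 [load-bound]
step 4: L[4]=4 C[3]=8 → dur=8, Σ=36 | A=load:t4 B=compute:t3 [compute-bound]
step 5: L[5]=9 C[4]=5 → dur=9, Σ=45 | A=compute:t4 B=load:t5 [load-bound]
step 6: L[6]=3 C[5]=5 → dur=5, Σ=50 | A=load:t6 B=compute:t5 [compute-bound]
step 7: L[7]=7 C[6]=6 → dur=7, Σ=57 | A=compute:t6 B=load:t7 [load-bound]
step 8: C[7]=9 → dur=9, Σ=66 | A=idle B=compute:t7 [compute-only]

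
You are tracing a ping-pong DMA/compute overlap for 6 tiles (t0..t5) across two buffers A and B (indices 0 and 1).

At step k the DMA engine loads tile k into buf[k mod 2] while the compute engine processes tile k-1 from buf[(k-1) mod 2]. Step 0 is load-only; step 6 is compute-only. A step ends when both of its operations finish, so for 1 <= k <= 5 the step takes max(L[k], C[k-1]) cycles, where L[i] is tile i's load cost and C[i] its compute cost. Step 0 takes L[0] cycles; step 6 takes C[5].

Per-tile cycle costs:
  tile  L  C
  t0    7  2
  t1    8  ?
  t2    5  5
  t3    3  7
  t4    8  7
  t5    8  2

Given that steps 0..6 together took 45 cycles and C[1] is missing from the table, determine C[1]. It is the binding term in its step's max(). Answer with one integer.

step 0 = dur = L[0]=7 = 7
step 1 = dur = max(L[1]=8, C[0]=2) = 8
step 2 = dur = max(L[2]=5, C[1]=?) = C[1]  (unknown; binding)
step 3 = dur = max(L[3]=3, C[2]=5) = 5
step 4 = dur = max(L[4]=8, C[3]=7) = 8
step 5 = dur = max(L[5]=8, C[4]=7) = 8
step 6 = dur = C[5]=2 = 2
sum of known step durations = 38
dur[2] = total - known = 45 - 38 = 7
C[1] is the binding max in step 2, so C[1] = dur[2] = 7

C[1] = 7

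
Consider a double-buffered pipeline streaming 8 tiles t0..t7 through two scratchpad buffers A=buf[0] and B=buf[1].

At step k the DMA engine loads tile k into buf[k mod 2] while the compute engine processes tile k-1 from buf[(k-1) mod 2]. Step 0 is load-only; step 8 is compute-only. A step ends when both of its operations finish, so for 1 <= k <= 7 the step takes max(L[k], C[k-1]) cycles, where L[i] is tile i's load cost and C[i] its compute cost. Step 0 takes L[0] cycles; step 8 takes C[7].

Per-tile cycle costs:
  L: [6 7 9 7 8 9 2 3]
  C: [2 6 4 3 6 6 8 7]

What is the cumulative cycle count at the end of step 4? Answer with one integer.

[0] DMA t0→A (6c) ∥ CU idle ⇒ 6c, clock 6
[1] DMA t1→B (7c) ∥ CU A:t0 (2c) ⇒ 7c, clock 13
[2] DMA t2→A (9c) ∥ CU B:t1 (6c) ⇒ 9c, clock 22
[3] DMA t3→B (7c) ∥ CU A:t2 (4c) ⇒ 7c, clock 29
[4] DMA t4→A (8c) ∥ CU B:t3 (3c) ⇒ 8c, clock 37
[5] DMA t5→B (9c) ∥ CU A:t4 (6c) ⇒ 9c, clock 46
[6] DMA t6→A (2c) ∥ CU B:t5 (6c) ⇒ 6c, clock 52
[7] DMA t7→B (3c) ∥ CU A:t6 (8c) ⇒ 8c, clock 60
[8] DMA idle ∥ CU B:t7 (7c) ⇒ 7c, clock 67

end_cycle[4] = 37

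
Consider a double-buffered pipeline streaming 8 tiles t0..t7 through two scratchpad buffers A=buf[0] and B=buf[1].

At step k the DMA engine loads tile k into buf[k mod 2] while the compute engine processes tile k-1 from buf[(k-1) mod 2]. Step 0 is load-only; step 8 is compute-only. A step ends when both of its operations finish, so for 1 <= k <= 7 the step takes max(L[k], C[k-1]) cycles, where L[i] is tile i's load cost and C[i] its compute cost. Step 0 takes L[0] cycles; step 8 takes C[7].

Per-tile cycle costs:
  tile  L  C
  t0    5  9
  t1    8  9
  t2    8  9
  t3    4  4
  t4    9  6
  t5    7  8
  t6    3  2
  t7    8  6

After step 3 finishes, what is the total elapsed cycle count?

  0. 5=5c; end=5; A:t0 B:-
  1. max(8,9)=9c; end=14; A:t0 B:t1
  2. max(8,9)=9c; end=23; A:t2 B:t1
  3. max(4,9)=9c; end=32; A:t2 B:t3
  4. max(9,4)=9c; end=41; A:t4 B:t3
  5. max(7,6)=7c; end=48; A:t4 B:t5
  6. max(3,8)=8c; end=56; A:t6 B:t5
  7. max(8,2)=8c; end=64; A:t6 B:t7
  8. 6=6c; end=70; A:t6 B:t7

end_cycle[3] = 32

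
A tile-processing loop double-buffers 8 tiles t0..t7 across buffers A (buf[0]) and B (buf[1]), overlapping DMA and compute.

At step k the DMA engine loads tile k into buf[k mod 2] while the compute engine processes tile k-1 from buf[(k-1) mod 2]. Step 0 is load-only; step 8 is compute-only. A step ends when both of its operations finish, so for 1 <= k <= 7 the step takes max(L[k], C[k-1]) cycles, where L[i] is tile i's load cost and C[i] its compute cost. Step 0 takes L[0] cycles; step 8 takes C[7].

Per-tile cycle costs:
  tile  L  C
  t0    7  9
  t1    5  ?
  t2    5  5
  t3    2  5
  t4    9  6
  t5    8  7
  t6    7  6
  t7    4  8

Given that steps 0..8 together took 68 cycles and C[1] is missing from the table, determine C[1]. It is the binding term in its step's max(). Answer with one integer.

C[1] = 9

step 0: dur = L[0]=7 = 7
step 1: dur = max(L[1]=5, C[0]=9) = 9
step 2: dur = max(L[2]=5, C[1]=?) = C[1]  (unknown; binding)
step 3: dur = max(L[3]=2, C[2]=5) = 5
step 4: dur = max(L[4]=9, C[3]=5) = 9
step 5: dur = max(L[5]=8, C[4]=6) = 8
step 6: dur = max(L[6]=7, C[5]=7) = 7
step 7: dur = max(L[7]=4, C[6]=6) = 6
step 8: dur = C[7]=8 = 8
sum of known step durations = 59
dur[2] = total - known = 68 - 59 = 9
C[1] is the binding max in step 2, so C[1] = dur[2] = 9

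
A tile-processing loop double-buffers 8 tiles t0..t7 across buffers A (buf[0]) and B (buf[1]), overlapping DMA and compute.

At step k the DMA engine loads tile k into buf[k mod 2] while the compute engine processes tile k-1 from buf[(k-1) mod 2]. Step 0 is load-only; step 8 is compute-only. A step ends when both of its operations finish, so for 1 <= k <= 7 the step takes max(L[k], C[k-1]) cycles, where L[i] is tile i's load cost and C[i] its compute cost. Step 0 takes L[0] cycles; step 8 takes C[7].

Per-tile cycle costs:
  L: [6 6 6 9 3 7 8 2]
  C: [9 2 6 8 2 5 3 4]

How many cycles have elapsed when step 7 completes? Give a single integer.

k=0 load=t0/6c comp=- wait=6 total=6
k=1 load=t1/6c comp=t0/9c wait=9 total=15
k=2 load=t2/6c comp=t1/2c wait=6 total=21
k=3 load=t3/9c comp=t2/6c wait=9 total=30
k=4 load=t4/3c comp=t3/8c wait=8 total=38
k=5 load=t5/7c comp=t4/2c wait=7 total=45
k=6 load=t6/8c comp=t5/5c wait=8 total=53
k=7 load=t7/2c comp=t6/3c wait=3 total=56
k=8 load=- comp=t7/4c wait=4 total=60

end_cycle[7] = 56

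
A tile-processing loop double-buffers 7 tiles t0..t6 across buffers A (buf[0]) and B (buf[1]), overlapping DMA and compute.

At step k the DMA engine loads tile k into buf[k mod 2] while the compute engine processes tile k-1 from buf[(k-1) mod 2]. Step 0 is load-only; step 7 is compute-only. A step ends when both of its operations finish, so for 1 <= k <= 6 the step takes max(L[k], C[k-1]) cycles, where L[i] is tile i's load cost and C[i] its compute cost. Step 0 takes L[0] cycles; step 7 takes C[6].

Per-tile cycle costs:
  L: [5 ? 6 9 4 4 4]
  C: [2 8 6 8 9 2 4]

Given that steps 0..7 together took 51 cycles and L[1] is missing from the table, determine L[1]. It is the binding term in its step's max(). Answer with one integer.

step 0 | dur = L[0]=5 = 5
step 1 | dur = max(L[1]=?, C[0]=2) = L[1]  (unknown; binding)
step 2 | dur = max(L[2]=6, C[1]=8) = 8
step 3 | dur = max(L[3]=9, C[2]=6) = 9
step 4 | dur = max(L[4]=4, C[3]=8) = 8
step 5 | dur = max(L[5]=4, C[4]=9) = 9
step 6 | dur = max(L[6]=4, C[5]=2) = 4
step 7 | dur = C[6]=4 = 4
sum of known step durations = 47
dur[1] = total - known = 51 - 47 = 4
L[1] is the binding max in step 1, so L[1] = dur[1] = 4

L[1] = 4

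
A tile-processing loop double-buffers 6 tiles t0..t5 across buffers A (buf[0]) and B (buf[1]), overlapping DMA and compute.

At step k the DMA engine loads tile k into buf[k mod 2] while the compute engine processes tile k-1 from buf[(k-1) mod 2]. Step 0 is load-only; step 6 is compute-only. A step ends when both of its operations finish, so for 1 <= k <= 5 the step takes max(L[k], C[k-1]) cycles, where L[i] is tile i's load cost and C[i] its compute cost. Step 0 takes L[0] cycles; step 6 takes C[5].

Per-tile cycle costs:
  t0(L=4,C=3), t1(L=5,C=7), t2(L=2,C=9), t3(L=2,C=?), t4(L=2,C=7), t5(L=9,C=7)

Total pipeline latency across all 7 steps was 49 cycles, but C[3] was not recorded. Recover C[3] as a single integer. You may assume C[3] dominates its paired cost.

C[3] = 8

step 0 | dur = L[0]=4 = 4
step 1 | dur = max(L[1]=5, C[0]=3) = 5
step 2 | dur = max(L[2]=2, C[1]=7) = 7
step 3 | dur = max(L[3]=2, C[2]=9) = 9
step 4 | dur = max(L[4]=2, C[3]=?) = C[3]  (unknown; binding)
step 5 | dur = max(L[5]=9, C[4]=7) = 9
step 6 | dur = C[5]=7 = 7
sum of known step durations = 41
dur[4] = total - known = 49 - 41 = 8
C[3] is the binding max in step 4, so C[3] = dur[4] = 8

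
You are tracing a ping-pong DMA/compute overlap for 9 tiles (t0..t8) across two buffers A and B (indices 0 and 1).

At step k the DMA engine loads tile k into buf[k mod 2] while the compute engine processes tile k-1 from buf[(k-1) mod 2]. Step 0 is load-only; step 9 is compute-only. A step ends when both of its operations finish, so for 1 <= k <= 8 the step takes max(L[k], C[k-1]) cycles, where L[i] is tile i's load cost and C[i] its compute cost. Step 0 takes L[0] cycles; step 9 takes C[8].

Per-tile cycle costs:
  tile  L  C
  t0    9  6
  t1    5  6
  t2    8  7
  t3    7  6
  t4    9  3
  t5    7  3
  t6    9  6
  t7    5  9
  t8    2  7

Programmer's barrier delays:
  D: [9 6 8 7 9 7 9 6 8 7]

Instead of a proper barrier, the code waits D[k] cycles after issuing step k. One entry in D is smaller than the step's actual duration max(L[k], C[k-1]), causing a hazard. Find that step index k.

[0] required=L[0]=9=9 vs D=9 ok
[1] required=max(L[1]=5,C[0]=6)=6 vs D=6 ok
[2] required=max(L[2]=8,C[1]=6)=8 vs D=8 ok
[3] required=max(L[3]=7,C[2]=7)=7 vs D=7 ok
[4] required=max(L[4]=9,C[3]=6)=9 vs D=9 ok
[5] required=max(L[5]=7,C[4]=3)=7 vs D=7 ok
[6] required=max(L[6]=9,C[5]=3)=9 vs D=9 ok
[7] required=max(L[7]=5,C[6]=6)=6 vs D=6 ok
[8] required=max(L[8]=2,C[7]=9)=9 vs D=8 SHORT
[9] required=C[8]=7=7 vs D=7 ok

hazard at step 8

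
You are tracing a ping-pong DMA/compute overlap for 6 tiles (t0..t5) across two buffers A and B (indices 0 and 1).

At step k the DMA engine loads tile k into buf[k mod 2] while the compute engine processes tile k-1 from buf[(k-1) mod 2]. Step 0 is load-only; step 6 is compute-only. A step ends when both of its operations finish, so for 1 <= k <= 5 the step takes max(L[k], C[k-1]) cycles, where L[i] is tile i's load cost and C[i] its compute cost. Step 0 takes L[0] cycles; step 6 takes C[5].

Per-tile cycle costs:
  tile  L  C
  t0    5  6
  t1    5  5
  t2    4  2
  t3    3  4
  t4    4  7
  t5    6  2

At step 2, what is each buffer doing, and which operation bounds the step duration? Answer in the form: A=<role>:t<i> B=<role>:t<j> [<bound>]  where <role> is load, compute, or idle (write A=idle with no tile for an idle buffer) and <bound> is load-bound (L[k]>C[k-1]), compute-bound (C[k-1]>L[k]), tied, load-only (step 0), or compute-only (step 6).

step 2: A=load:t2 B=compute:t1 [compute-bound]

step 0: L[0]=5 → dur=5, Σ=5 | A=load:t0 B=idle [load-only]
step 1: L[1]=5 C[0]=6 → dur=6, Σ=11 | A=compute:t0 B=load:t1 [compute-bound]
step 2: L[2]=4 C[1]=5 → dur=5, Σ=16 | A=load:t2 B=compute:t1 [compute-bound]
step 3: L[3]=3 C[2]=2 → dur=3, Σ=19 | A=compute:t2 B=load:t3 [load-bound]
step 4: L[4]=4 C[3]=4 → dur=4, Σ=23 | A=load:t4 B=compute:t3 [tied]
step 5: L[5]=6 C[4]=7 → dur=7, Σ=30 | A=compute:t4 B=load:t5 [compute-bound]
step 6: C[5]=2 → dur=2, Σ=32 | A=idle B=compute:t5 [compute-only]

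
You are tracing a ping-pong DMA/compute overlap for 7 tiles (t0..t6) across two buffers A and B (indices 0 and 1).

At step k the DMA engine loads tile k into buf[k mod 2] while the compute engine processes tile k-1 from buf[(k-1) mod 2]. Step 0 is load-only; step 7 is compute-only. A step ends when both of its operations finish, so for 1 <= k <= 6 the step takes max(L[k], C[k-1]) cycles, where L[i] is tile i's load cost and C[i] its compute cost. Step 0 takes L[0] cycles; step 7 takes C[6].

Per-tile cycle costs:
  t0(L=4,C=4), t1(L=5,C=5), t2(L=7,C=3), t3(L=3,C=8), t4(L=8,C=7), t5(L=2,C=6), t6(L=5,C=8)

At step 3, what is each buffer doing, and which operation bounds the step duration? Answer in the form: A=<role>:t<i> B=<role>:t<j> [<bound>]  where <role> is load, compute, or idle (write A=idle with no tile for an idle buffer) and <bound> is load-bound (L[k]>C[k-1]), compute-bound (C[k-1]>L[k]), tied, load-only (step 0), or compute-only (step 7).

  0. 4=4c; end=4; A:t0 B:-
  1. max(5,4)=5c; end=9; A:t0 B:t1
  2. max(7,5)=7c; end=16; A:t2 B:t1
  3. max(3,3)=3c; end=19; A:t2 B:t3
  4. max(8,8)=8c; end=27; A:t4 B:t3
  5. max(2,7)=7c; end=34; A:t4 B:t5
  6. max(5,6)=6c; end=40; A:t6 B:t5
  7. 8=8c; end=48; A:t6 B:t5

step 3: A=compute:t2 B=load:t3 [tied]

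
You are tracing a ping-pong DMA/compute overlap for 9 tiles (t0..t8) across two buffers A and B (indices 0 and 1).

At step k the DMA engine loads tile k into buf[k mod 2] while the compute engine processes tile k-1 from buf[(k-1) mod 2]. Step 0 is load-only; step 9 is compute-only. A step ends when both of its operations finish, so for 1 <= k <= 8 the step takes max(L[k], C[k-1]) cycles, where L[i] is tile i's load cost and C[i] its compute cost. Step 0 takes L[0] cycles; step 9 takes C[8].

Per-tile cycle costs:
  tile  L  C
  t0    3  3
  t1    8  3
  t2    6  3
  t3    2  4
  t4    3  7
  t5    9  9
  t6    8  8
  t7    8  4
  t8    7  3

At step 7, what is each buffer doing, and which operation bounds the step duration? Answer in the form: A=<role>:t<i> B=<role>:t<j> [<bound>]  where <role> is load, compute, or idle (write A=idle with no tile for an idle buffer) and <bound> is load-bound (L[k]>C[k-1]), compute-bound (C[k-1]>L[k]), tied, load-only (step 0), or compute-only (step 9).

step 7: A=compute:t6 B=load:t7 [tied]

k=0 load=t0/3c comp=- wait=3 total=3
k=1 load=t1/8c comp=t0/3c wait=8 total=11
k=2 load=t2/6c comp=t1/3c wait=6 total=17
k=3 load=t3/2c comp=t2/3c wait=3 total=20
k=4 load=t4/3c comp=t3/4c wait=4 total=24
k=5 load=t5/9c comp=t4/7c wait=9 total=33
k=6 load=t6/8c comp=t5/9c wait=9 total=42
k=7 load=t7/8c comp=t6/8c wait=8 total=50
k=8 load=t8/7c comp=t7/4c wait=7 total=57
k=9 load=- comp=t8/3c wait=3 total=60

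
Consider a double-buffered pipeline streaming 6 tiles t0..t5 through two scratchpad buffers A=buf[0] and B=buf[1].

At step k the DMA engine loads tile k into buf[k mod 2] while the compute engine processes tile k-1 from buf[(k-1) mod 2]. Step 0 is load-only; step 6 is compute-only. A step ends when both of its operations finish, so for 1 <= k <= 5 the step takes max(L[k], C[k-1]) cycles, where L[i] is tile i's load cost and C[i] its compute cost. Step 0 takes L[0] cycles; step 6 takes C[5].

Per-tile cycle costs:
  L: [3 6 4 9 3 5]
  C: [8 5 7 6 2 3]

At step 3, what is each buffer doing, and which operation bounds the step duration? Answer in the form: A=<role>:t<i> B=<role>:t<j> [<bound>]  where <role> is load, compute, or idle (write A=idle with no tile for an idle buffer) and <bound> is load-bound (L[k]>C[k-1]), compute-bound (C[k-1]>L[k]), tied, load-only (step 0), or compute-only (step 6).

step 0: L[0]=3 → dur=3, Σ=3 | A=load:t0 B=idle [load-only]
step 1: L[1]=6 C[0]=8 → dur=8, Σ=11 | A=compute:t0 B=load:t1 [compute-bound]
step 2: L[2]=4 C[1]=5 → dur=5, Σ=16 | A=load:t2 B=compute:t1 [compute-bound]
step 3: L[3]=9 C[2]=7 → dur=9, Σ=25 | A=compute:t2 B=load:t3 [load-bound]
step 4: L[4]=3 C[3]=6 → dur=6, Σ=31 | A=load:t4 B=compute:t3 [compute-bound]
step 5: L[5]=5 C[4]=2 → dur=5, Σ=36 | A=compute:t4 B=load:t5 [load-bound]
step 6: C[5]=3 → dur=3, Σ=39 | A=idle B=compute:t5 [compute-only]

step 3: A=compute:t2 B=load:t3 [load-bound]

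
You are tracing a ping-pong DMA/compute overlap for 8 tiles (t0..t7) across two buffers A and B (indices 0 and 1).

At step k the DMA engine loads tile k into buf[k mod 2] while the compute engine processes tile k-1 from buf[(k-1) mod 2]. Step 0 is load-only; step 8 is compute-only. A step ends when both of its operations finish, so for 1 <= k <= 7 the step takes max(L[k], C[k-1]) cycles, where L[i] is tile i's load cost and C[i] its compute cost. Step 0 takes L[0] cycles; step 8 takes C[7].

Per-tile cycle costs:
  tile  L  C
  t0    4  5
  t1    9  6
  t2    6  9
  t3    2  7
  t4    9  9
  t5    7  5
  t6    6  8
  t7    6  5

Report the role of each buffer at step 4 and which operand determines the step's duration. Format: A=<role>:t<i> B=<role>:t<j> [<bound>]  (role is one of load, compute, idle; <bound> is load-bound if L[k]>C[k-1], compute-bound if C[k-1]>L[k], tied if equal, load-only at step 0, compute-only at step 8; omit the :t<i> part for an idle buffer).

step 0: L[0]=4 → dur=4, Σ=4 | A=load:t0 B=idle [load-only]
step 1: L[1]=9 C[0]=5 → dur=9, Σ=13 | A=compute:t0 B=load:t1 [load-bound]
step 2: L[2]=6 C[1]=6 → dur=6, Σ=19 | A=load:t2 B=compute:t1 [tied]
step 3: L[3]=2 C[2]=9 → dur=9, Σ=28 | A=compute:t2 B=load:t3 [compute-bound]
step 4: L[4]=9 C[3]=7 → dur=9, Σ=37 | A=load:t4 B=compute:t3 [load-bound]
step 5: L[5]=7 C[4]=9 → dur=9, Σ=46 | A=compute:t4 B=load:t5 [compute-bound]
step 6: L[6]=6 C[5]=5 → dur=6, Σ=52 | A=load:t6 B=compute:t5 [load-bound]
step 7: L[7]=6 C[6]=8 → dur=8, Σ=60 | A=compute:t6 B=load:t7 [compute-bound]
step 8: C[7]=5 → dur=5, Σ=65 | A=idle B=compute:t7 [compute-only]

step 4: A=load:t4 B=compute:t3 [load-bound]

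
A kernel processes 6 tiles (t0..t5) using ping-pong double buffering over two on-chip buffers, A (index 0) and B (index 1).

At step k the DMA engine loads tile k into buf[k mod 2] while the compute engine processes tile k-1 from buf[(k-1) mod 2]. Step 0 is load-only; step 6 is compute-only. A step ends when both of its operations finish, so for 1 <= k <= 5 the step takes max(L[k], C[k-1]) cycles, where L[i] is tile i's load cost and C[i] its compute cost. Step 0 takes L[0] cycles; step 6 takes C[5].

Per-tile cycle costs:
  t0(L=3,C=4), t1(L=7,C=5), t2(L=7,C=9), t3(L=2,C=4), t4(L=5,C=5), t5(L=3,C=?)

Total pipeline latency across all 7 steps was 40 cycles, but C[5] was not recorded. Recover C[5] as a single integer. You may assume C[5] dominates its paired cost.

step 0 = dur = L[0]=3 = 3
step 1 = dur = max(L[1]=7, C[0]=4) = 7
step 2 = dur = max(L[2]=7, C[1]=5) = 7
step 3 = dur = max(L[3]=2, C[2]=9) = 9
step 4 = dur = max(L[4]=5, C[3]=4) = 5
step 5 = dur = max(L[5]=3, C[4]=5) = 5
step 6 = dur = C[5]=? = C[5]  (unknown; binding)
sum of known step durations = 36
dur[6] = total - known = 40 - 36 = 4
C[5] is the binding max in step 6, so C[5] = dur[6] = 4

C[5] = 4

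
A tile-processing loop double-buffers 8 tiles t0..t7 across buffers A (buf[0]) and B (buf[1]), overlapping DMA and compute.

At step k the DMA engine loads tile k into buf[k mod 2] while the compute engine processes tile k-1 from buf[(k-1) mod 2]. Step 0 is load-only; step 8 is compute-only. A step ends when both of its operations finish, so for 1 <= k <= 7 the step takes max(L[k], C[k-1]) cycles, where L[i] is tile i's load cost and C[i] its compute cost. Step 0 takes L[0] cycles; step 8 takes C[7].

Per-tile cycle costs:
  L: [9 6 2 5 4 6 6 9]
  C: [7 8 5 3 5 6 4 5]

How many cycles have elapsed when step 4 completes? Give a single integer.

end_cycle[4] = 33

k=0 load=t0/9c comp=- wait=9 total=9
k=1 load=t1/6c comp=t0/7c wait=7 total=16
k=2 load=t2/2c comp=t1/8c wait=8 total=24
k=3 load=t3/5c comp=t2/5c wait=5 total=29
k=4 load=t4/4c comp=t3/3c wait=4 total=33
k=5 load=t5/6c comp=t4/5c wait=6 total=39
k=6 load=t6/6c comp=t5/6c wait=6 total=45
k=7 load=t7/9c comp=t6/4c wait=9 total=54
k=8 load=- comp=t7/5c wait=5 total=59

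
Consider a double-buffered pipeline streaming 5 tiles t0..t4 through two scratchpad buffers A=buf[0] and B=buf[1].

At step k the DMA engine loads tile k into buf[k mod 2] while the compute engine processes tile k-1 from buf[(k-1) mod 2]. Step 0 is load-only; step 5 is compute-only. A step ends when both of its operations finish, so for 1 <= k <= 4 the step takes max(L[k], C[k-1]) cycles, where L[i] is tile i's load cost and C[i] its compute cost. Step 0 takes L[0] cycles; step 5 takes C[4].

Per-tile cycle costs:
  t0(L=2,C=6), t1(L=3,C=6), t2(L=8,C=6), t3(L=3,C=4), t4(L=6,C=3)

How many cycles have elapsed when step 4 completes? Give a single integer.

  0. 2=2c; end=2; A:t0 B:-
  1. max(3,6)=6c; end=8; A:t0 B:t1
  2. max(8,6)=8c; end=16; A:t2 B:t1
  3. max(3,6)=6c; end=22; A:t2 B:t3
  4. max(6,4)=6c; end=28; A:t4 B:t3
  5. 3=3c; end=31; A:t4 B:t3

end_cycle[4] = 28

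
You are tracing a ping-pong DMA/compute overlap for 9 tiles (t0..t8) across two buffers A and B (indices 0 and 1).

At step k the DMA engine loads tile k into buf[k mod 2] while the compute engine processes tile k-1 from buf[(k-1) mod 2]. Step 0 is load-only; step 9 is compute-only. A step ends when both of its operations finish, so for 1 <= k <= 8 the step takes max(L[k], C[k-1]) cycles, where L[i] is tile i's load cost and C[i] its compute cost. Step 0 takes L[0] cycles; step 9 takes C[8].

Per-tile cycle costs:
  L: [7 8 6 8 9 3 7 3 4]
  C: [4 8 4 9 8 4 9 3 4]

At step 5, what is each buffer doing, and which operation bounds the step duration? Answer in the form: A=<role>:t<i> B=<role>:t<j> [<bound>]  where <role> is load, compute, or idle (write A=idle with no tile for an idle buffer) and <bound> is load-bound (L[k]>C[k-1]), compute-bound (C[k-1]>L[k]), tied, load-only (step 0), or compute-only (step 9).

step 5: A=compute:t4 B=load:t5 [compute-bound]

step 0: L[0]=7 → dur=7, Σ=7 | A=load:t0 B=idle [load-only]
step 1: L[1]=8 C[0]=4 → dur=8, Σ=15 | A=compute:t0 B=load:t1 [load-bound]
step 2: L[2]=6 C[1]=8 → dur=8, Σ=23 | A=load:t2 B=compute:t1 [compute-bound]
step 3: L[3]=8 C[2]=4 → dur=8, Σ=31 | A=compute:t2 B=load:t3 [load-bound]
step 4: L[4]=9 C[3]=9 → dur=9, Σ=40 | A=load:t4 B=compute:t3 [tied]
step 5: L[5]=3 C[4]=8 → dur=8, Σ=48 | A=compute:t4 B=load:t5 [compute-bound]
step 6: L[6]=7 C[5]=4 → dur=7, Σ=55 | A=load:t6 B=compute:t5 [load-bound]
step 7: L[7]=3 C[6]=9 → dur=9, Σ=64 | A=compute:t6 B=load:t7 [compute-bound]
step 8: L[8]=4 C[7]=3 → dur=4, Σ=68 | A=load:t8 B=compute:t7 [load-bound]
step 9: C[8]=4 → dur=4, Σ=72 | A=compute:t8 B=idle [compute-only]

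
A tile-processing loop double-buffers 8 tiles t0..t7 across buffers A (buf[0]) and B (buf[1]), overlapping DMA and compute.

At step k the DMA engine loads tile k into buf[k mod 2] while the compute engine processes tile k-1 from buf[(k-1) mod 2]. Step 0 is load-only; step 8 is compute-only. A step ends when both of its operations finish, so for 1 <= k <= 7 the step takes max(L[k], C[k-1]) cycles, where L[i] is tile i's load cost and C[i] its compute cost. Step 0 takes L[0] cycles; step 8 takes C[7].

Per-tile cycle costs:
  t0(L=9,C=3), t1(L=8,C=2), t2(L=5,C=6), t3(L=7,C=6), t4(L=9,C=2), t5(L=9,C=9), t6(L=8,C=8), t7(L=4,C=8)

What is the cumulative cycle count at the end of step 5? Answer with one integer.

end_cycle[5] = 47

  0. 9=9c; end=9; A:t0 B:-
  1. max(8,3)=8c; end=17; A:t0 B:t1
  2. max(5,2)=5c; end=22; A:t2 B:t1
  3. max(7,6)=7c; end=29; A:t2 B:t3
  4. max(9,6)=9c; end=38; A:t4 B:t3
  5. max(9,2)=9c; end=47; A:t4 B:t5
  6. max(8,9)=9c; end=56; A:t6 B:t5
  7. max(4,8)=8c; end=64; A:t6 B:t7
  8. 8=8c; end=72; A:t6 B:t7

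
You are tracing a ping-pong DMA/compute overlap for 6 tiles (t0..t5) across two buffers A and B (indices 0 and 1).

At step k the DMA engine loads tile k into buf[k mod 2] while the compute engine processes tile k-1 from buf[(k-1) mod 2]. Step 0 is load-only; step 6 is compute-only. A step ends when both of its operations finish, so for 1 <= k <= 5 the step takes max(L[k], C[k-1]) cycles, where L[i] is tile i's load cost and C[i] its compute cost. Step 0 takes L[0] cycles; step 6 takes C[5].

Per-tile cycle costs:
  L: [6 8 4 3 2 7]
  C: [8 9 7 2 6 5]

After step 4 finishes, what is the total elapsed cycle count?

  0. 6=6c; end=6; A:t0 B:-
  1. max(8,8)=8c; end=14; A:t0 B:t1
  2. max(4,9)=9c; end=23; A:t2 B:t1
  3. max(3,7)=7c; end=30; A:t2 B:t3
  4. max(2,2)=2c; end=32; A:t4 B:t3
  5. max(7,6)=7c; end=39; A:t4 B:t5
  6. 5=5c; end=44; A:t4 B:t5

end_cycle[4] = 32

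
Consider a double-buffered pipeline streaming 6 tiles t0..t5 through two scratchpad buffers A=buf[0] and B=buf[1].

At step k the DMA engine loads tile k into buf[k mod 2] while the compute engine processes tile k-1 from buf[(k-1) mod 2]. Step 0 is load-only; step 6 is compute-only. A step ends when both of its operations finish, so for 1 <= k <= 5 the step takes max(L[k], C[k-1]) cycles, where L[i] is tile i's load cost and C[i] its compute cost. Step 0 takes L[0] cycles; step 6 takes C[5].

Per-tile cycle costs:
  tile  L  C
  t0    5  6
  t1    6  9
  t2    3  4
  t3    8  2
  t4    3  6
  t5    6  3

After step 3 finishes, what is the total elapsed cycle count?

end_cycle[3] = 28

k=0 load=t0/5c comp=- wait=5 total=5
k=1 load=t1/6c comp=t0/6c wait=6 total=11
k=2 load=t2/3c comp=t1/9c wait=9 total=20
k=3 load=t3/8c comp=t2/4c wait=8 total=28
k=4 load=t4/3c comp=t3/2c wait=3 total=31
k=5 load=t5/6c comp=t4/6c wait=6 total=37
k=6 load=- comp=t5/3c wait=3 total=40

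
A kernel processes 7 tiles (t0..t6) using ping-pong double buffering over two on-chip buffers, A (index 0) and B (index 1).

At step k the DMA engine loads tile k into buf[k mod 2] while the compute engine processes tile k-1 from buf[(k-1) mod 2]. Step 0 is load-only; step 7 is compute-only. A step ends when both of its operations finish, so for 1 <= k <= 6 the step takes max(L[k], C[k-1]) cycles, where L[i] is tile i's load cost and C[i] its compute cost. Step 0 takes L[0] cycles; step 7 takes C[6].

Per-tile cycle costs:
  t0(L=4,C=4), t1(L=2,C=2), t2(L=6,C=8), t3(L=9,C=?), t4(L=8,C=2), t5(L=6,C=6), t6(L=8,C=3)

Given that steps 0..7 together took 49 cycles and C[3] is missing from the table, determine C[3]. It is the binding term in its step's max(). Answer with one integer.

step 0 | dur = L[0]=4 = 4
step 1 | dur = max(L[1]=2, C[0]=4) = 4
step 2 | dur = max(L[2]=6, C[1]=2) = 6
step 3 | dur = max(L[3]=9, C[2]=8) = 9
step 4 | dur = max(L[4]=8, C[3]=?) = C[3]  (unknown; binding)
step 5 | dur = max(L[5]=6, C[4]=2) = 6
step 6 | dur = max(L[6]=8, C[5]=6) = 8
step 7 | dur = C[6]=3 = 3
sum of known step durations = 40
dur[4] = total - known = 49 - 40 = 9
C[3] is the binding max in step 4, so C[3] = dur[4] = 9

C[3] = 9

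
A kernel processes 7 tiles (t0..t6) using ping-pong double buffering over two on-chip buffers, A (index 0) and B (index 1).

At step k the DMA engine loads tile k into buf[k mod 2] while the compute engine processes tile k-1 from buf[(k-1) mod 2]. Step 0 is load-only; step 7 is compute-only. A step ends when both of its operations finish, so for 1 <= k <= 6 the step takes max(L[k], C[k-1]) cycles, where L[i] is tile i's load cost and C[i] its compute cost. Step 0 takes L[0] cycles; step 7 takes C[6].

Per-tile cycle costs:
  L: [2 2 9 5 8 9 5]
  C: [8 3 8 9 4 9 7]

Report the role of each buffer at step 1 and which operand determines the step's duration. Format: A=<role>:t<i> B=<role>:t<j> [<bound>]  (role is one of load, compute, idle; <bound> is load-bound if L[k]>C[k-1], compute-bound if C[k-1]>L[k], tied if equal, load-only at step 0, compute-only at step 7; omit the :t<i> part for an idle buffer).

step 1: A=compute:t0 B=load:t1 [compute-bound]

[0] DMA t0→A (2c) ∥ CU idle ⇒ 2c, clock 2
[1] DMA t1→B (2c) ∥ CU A:t0 (8c) ⇒ 8c, clock 10
[2] DMA t2→A (9c) ∥ CU B:t1 (3c) ⇒ 9c, clock 19
[3] DMA t3→B (5c) ∥ CU A:t2 (8c) ⇒ 8c, clock 27
[4] DMA t4→A (8c) ∥ CU B:t3 (9c) ⇒ 9c, clock 36
[5] DMA t5→B (9c) ∥ CU A:t4 (4c) ⇒ 9c, clock 45
[6] DMA t6→A (5c) ∥ CU B:t5 (9c) ⇒ 9c, clock 54
[7] DMA idle ∥ CU A:t6 (7c) ⇒ 7c, clock 61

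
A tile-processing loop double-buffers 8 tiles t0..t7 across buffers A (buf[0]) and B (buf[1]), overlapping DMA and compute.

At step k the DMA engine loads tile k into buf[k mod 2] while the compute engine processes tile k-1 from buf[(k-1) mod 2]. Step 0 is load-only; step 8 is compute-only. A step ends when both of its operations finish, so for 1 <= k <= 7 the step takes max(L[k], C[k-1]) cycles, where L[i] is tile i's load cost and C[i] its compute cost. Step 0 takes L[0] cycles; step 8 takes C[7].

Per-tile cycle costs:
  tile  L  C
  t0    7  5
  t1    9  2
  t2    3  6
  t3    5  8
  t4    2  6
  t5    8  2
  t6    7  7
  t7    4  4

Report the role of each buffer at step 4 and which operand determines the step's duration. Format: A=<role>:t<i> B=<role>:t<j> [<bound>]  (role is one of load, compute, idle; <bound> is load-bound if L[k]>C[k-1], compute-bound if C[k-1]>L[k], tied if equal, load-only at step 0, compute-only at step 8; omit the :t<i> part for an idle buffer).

step 4: A=load:t4 B=compute:t3 [compute-bound]

  0. 7=7c; end=7; A:t0 B:-
  1. max(9,5)=9c; end=16; A:t0 B:t1
  2. max(3,2)=3c; end=19; A:t2 B:t1
  3. max(5,6)=6c; end=25; A:t2 B:t3
  4. max(2,8)=8c; end=33; A:t4 B:t3
  5. max(8,6)=8c; end=41; A:t4 B:t5
  6. max(7,2)=7c; end=48; A:t6 B:t5
  7. max(4,7)=7c; end=55; A:t6 B:t7
  8. 4=4c; end=59; A:t6 B:t7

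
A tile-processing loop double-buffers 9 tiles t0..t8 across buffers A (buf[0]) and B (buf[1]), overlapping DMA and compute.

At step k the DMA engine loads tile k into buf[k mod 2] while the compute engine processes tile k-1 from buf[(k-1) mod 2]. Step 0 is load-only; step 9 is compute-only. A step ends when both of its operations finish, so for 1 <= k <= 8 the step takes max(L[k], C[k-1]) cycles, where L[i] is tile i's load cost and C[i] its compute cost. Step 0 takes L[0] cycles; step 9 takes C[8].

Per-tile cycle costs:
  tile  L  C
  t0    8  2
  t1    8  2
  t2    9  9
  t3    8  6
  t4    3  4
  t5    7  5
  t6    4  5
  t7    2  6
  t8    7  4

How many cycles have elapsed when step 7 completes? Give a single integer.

k=0 load=t0/8c comp=- wait=8 total=8
k=1 load=t1/8c comp=t0/2c wait=8 total=16
k=2 load=t2/9c comp=t1/2c wait=9 total=25
k=3 load=t3/8c comp=t2/9c wait=9 total=34
k=4 load=t4/3c comp=t3/6c wait=6 total=40
k=5 load=t5/7c comp=t4/4c wait=7 total=47
k=6 load=t6/4c comp=t5/5c wait=5 total=52
k=7 load=t7/2c comp=t6/5c wait=5 total=57
k=8 load=t8/7c comp=t7/6c wait=7 total=64
k=9 load=- comp=t8/4c wait=4 total=68

end_cycle[7] = 57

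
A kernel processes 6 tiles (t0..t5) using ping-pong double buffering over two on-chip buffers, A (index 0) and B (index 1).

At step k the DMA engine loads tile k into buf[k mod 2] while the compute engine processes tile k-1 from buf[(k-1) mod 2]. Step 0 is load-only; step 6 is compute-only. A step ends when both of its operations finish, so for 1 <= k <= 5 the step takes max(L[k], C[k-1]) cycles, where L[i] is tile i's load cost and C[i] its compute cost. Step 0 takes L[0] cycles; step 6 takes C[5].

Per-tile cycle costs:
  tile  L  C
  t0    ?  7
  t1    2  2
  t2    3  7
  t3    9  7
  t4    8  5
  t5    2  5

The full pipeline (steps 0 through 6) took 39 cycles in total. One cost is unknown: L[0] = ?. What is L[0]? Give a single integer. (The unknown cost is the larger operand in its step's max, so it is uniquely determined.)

L[0] = 2

step 0 | dur = L[0]=? = L[0]  (unknown; binding)
step 1 | dur = max(L[1]=2, C[0]=7) = 7
step 2 | dur = max(L[2]=3, C[1]=2) = 3
step 3 | dur = max(L[3]=9, C[2]=7) = 9
step 4 | dur = max(L[4]=8, C[3]=7) = 8
step 5 | dur = max(L[5]=2, C[4]=5) = 5
step 6 | dur = C[5]=5 = 5
sum of known step durations = 37
dur[0] = total - known = 39 - 37 = 2
L[0] is the binding max in step 0, so L[0] = dur[0] = 2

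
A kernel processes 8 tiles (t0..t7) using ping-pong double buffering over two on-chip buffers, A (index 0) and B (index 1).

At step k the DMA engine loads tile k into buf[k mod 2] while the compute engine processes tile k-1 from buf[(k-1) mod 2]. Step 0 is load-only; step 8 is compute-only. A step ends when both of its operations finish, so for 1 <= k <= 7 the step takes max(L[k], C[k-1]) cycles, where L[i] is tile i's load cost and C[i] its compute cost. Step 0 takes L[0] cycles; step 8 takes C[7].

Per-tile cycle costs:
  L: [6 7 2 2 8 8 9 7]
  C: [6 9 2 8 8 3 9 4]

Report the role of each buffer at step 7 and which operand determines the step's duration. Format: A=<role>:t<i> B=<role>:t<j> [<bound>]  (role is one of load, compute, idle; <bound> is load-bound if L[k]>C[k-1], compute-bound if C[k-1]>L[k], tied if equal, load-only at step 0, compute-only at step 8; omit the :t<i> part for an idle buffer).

step 7: A=compute:t6 B=load:t7 [compute-bound]

k=0 load=t0/6c comp=- wait=6 total=6
k=1 load=t1/7c comp=t0/6c wait=7 total=13
k=2 load=t2/2c comp=t1/9c wait=9 total=22
k=3 load=t3/2c comp=t2/2c wait=2 total=24
k=4 load=t4/8c comp=t3/8c wait=8 total=32
k=5 load=t5/8c comp=t4/8c wait=8 total=40
k=6 load=t6/9c comp=t5/3c wait=9 total=49
k=7 load=t7/7c comp=t6/9c wait=9 total=58
k=8 load=- comp=t7/4c wait=4 total=62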